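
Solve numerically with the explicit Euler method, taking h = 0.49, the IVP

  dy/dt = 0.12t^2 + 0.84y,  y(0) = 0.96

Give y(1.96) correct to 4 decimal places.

Euler: y_{n+1} = y_n + h·f(t_n, y_n).
t=0.000000, y=0.960000: f=0.806400 → y ← 0.960000 + 0.49·0.806400 = 1.355136
t=0.490000, y=1.355136: f=1.167126 → y ← 1.355136 + 0.49·1.167126 = 1.927028
t=0.980000, y=1.927028: f=1.733951 → y ← 1.927028 + 0.49·1.733951 = 2.776664
t=1.470000, y=2.776664: f=2.591706 → y ← 2.776664 + 0.49·2.591706 = 4.046600
y(1.96) ≈ 4.0466

4.0466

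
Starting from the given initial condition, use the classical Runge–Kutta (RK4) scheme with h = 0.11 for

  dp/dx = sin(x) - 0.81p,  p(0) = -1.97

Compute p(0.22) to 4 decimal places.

-1.6257

RK4: k1 = f(x_n, p_n); k2 = f(x_n + h/2, p_n + (h/2)·k1); k3 = f(x_n + h/2, p_n + (h/2)·k2); k4 = f(x_n + h, p_n + h·k3); p_{n+1} = p_n + (h/6)·(k1 + 2k2 + 2k3 + k4).
x=0.000000, p=-1.970000:
  k1 = f(0.000000, -1.970000) = 1.595700
  k2 = f(0.055000, -1.882236) = 1.579584
  k3 = f(0.055000, -1.883123) = 1.580302
  k4 = f(0.110000, -1.796167) = 1.564673
  p ← -1.970000 + (0.11/6)·(k1 + 2k2 + 2k3 + k4) = -1.796197
x=0.110000, p=-1.796197:
  k1 = f(0.110000, -1.796197) = 1.564698
  k2 = f(0.165000, -1.710139) = 1.549465
  k3 = f(0.165000, -1.710977) = 1.550144
  k4 = f(0.220000, -1.625682) = 1.535032
  p ← -1.796197 + (0.11/6)·(k1 + 2k2 + 2k3 + k4) = -1.625717
p(0.22) ≈ -1.6257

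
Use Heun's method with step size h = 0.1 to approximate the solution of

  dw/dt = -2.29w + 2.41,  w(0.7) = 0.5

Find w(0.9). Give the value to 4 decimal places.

0.7013

Heun: k1 = f(t_n, w_n); k2 = f(t_n + h, w_n + h·k1); w_{n+1} = w_n + (h/2)·(k1 + k2).
t=0.700000, w=0.500000:
  k1 = f(0.700000, 0.500000) = 1.265000
  k2 = f(0.800000, 0.626500) = 0.975315
  w ← 0.500000 + (0.1/2)·(1.265000 + 0.975315) = 0.612016
t=0.800000, w=0.612016:
  k1 = f(0.800000, 0.612016) = 1.008484
  k2 = f(0.900000, 0.712864) = 0.777541
  w ← 0.612016 + (0.1/2)·(1.008484 + 0.777541) = 0.701317
w(0.9) ≈ 0.7013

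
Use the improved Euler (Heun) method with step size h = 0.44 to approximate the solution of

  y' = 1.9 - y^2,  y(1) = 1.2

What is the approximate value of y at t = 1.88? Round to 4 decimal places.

Heun: k1 = f(t_n, y_n); k2 = f(t_n + h, y_n + h·k1); y_{n+1} = y_n + (h/2)·(k1 + k2).
t=1.000000, y=1.200000:
  k1 = f(1.000000, 1.200000) = 0.460000
  k2 = f(1.440000, 1.402400) = -0.066726
  y ← 1.200000 + (0.44/2)·(0.460000 + (-0.066726)) = 1.286520
t=1.440000, y=1.286520:
  k1 = f(1.440000, 1.286520) = 0.244865
  k2 = f(1.880000, 1.394261) = -0.043964
  y ← 1.286520 + (0.44/2)·(0.244865 + (-0.043964)) = 1.330719
y(1.88) ≈ 1.3307

1.3307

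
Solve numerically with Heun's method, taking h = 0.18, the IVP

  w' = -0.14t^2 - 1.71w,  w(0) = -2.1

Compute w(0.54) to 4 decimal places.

-0.8559

Heun: k1 = f(t_n, w_n); k2 = f(t_n + h, w_n + h·k1); w_{n+1} = w_n + (h/2)·(k1 + k2).
t=0.000000, w=-2.100000:
  k1 = f(0.000000, -2.100000) = 3.591000
  k2 = f(0.180000, -1.453620) = 2.481154
  w ← -2.100000 + (0.18/2)·(3.591000 + 2.481154) = -1.553506
t=0.180000, w=-1.553506:
  k1 = f(0.180000, -1.553506) = 2.651959
  k2 = f(0.360000, -1.076153) = 1.822078
  w ← -1.553506 + (0.18/2)·(2.651959 + 1.822078) = -1.150843
t=0.360000, w=-1.150843:
  k1 = f(0.360000, -1.150843) = 1.949797
  k2 = f(0.540000, -0.799879) = 1.326970
  w ← -1.150843 + (0.18/2)·(1.949797 + 1.326970) = -0.855934
w(0.54) ≈ -0.8559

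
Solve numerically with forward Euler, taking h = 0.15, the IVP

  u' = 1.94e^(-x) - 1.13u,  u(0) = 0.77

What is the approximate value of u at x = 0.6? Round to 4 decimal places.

1.0703

Euler: u_{n+1} = u_n + h·f(x_n, u_n).
x=0.000000, u=0.770000: f=1.069900 → u ← 0.770000 + 0.15·1.069900 = 0.930485
x=0.150000, u=0.930485: f=0.618325 → u ← 0.930485 + 0.15·0.618325 = 1.023234
x=0.300000, u=1.023234: f=0.280933 → u ← 1.023234 + 0.15·0.280933 = 1.065374
x=0.450000, u=1.065374: f=0.033126 → u ← 1.065374 + 0.15·0.033126 = 1.070343
u(0.6) ≈ 1.0703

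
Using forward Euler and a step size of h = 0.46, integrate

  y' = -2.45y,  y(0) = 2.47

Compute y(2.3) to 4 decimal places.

Euler: y_{n+1} = y_n + h·f(t_n, y_n).
t=0.000000, y=2.470000: f=-6.051500 → y ← 2.470000 + 0.46·(-6.051500) = -0.313690
t=0.460000, y=-0.313690: f=0.768541 → y ← -0.313690 + 0.46·0.768541 = 0.039839
t=0.920000, y=0.039839: f=-0.097605 → y ← 0.039839 + 0.46·(-0.097605) = -0.005060
t=1.380000, y=-0.005060: f=0.012396 → y ← -0.005060 + 0.46·0.012396 = 0.000643
t=1.840000, y=0.000643: f=-0.001574 → y ← 0.000643 + 0.46·(-0.001574) = -0.000082
y(2.3) ≈ -0.0001

-0.0001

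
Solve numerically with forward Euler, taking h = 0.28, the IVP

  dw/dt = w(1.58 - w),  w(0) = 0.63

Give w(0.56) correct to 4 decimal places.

0.9723

Euler: w_{n+1} = w_n + h·f(t_n, w_n).
t=0.000000, w=0.630000: f=0.598500 → w ← 0.630000 + 0.28·0.598500 = 0.797580
t=0.280000, w=0.797580: f=0.624043 → w ← 0.797580 + 0.28·0.624043 = 0.972312
w(0.56) ≈ 0.9723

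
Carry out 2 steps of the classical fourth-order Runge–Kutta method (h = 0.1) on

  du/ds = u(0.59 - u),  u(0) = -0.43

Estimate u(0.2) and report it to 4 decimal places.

-0.5325

RK4: k1 = f(s_n, u_n); k2 = f(s_n + h/2, u_n + (h/2)·k1); k3 = f(s_n + h/2, u_n + (h/2)·k2); k4 = f(s_n + h, u_n + h·k3); u_{n+1} = u_n + (h/6)·(k1 + 2k2 + 2k3 + k4).
s=0.000000, u=-0.430000:
  k1 = f(0.000000, -0.430000) = -0.438600
  k2 = f(0.050000, -0.451930) = -0.470879
  k3 = f(0.050000, -0.453544) = -0.473293
  k4 = f(0.100000, -0.477329) = -0.509468
  u ← -0.430000 + (0.1/6)·(k1 + 2k2 + 2k3 + k4) = -0.477274
s=0.100000, u=-0.477274:
  k1 = f(0.100000, -0.477274) = -0.509381
  k2 = f(0.150000, -0.502743) = -0.549368
  k3 = f(0.150000, -0.504742) = -0.552562
  k4 = f(0.200000, -0.532530) = -0.597781
  u ← -0.477274 + (0.1/6)·(k1 + 2k2 + 2k3 + k4) = -0.532457
u(0.2) ≈ -0.5325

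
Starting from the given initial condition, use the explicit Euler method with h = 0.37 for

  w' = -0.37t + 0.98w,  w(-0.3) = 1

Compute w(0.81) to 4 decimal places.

Euler: w_{n+1} = w_n + h·f(t_n, w_n).
t=-0.300000, w=1.000000: f=1.091000 → w ← 1.000000 + 0.37·1.091000 = 1.403670
t=0.070000, w=1.403670: f=1.349697 → w ← 1.403670 + 0.37·1.349697 = 1.903058
t=0.440000, w=1.903058: f=1.702197 → w ← 1.903058 + 0.37·1.702197 = 2.532870
w(0.81) ≈ 2.5329

2.5329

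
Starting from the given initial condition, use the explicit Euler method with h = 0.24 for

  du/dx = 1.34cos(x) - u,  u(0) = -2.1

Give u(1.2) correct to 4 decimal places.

Euler: u_{n+1} = u_n + h·f(x_n, u_n).
x=0.000000, u=-2.100000: f=3.440000 → u ← -2.100000 + 0.24·3.440000 = -1.274400
x=0.240000, u=-1.274400: f=2.575993 → u ← -1.274400 + 0.24·2.575993 = -0.656162
x=0.480000, u=-0.656162: f=1.844735 → u ← -0.656162 + 0.24·1.844735 = -0.213425
x=0.720000, u=-0.213425: f=1.220845 → u ← -0.213425 + 0.24·1.220845 = 0.079577
x=0.960000, u=0.079577: f=0.688939 → u ← 0.079577 + 0.24·0.688939 = 0.244923
u(1.2) ≈ 0.2449

0.2449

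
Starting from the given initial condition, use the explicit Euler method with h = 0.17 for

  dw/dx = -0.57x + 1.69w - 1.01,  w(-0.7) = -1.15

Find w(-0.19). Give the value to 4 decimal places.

Euler: w_{n+1} = w_n + h·f(x_n, w_n).
x=-0.700000, w=-1.150000: f=-2.554500 → w ← -1.150000 + 0.17·(-2.554500) = -1.584265
x=-0.530000, w=-1.584265: f=-3.385308 → w ← -1.584265 + 0.17·(-3.385308) = -2.159767
x=-0.360000, w=-2.159767: f=-4.454807 → w ← -2.159767 + 0.17·(-4.454807) = -2.917084
w(-0.19) ≈ -2.9171

-2.9171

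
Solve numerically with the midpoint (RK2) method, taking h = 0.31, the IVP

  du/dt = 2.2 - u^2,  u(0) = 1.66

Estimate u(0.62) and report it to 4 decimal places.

Midpoint: k1 = f(t_n, u_n); k2 = f(t_n + h/2, u_n + (h/2)·k1); u_{n+1} = u_n + h·k2.
t=0.000000, u=1.660000:
  k1 = f(0.000000, 1.660000) = -0.555600
  k2 = f(0.155000, 1.573882) = -0.277105
  u ← 1.660000 + 0.31·(-0.277105) = 1.574098
t=0.310000, u=1.574098:
  k1 = f(0.310000, 1.574098) = -0.277783
  k2 = f(0.465000, 1.531041) = -0.144087
  u ← 1.574098 + 0.31·(-0.144087) = 1.529431
u(0.62) ≈ 1.5294

1.5294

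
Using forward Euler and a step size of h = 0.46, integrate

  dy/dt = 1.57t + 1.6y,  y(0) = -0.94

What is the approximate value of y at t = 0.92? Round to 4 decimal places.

-2.5007

Euler: y_{n+1} = y_n + h·f(t_n, y_n).
t=0.000000, y=-0.940000: f=-1.504000 → y ← -0.940000 + 0.46·(-1.504000) = -1.631840
t=0.460000, y=-1.631840: f=-1.888744 → y ← -1.631840 + 0.46·(-1.888744) = -2.500662
y(0.92) ≈ -2.5007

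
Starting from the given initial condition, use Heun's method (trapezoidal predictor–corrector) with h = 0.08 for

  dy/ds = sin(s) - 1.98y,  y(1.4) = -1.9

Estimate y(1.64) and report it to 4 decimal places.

-0.9944

Heun: k1 = f(s_n, y_n); k2 = f(s_n + h, y_n + h·k1); y_{n+1} = y_n + (h/2)·(k1 + k2).
s=1.400000, y=-1.900000:
  k1 = f(1.400000, -1.900000) = 4.747450
  k2 = f(1.480000, -1.520204) = 4.005885
  y ← -1.900000 + (0.08/2)·(4.747450 + 4.005885) = -1.549867
s=1.480000, y=-1.549867:
  k1 = f(1.480000, -1.549867) = 4.064617
  k2 = f(1.560000, -1.224697) = 3.424842
  y ← -1.549867 + (0.08/2)·(4.064617 + 3.424842) = -1.250288
s=1.560000, y=-1.250288:
  k1 = f(1.560000, -1.250288) = 3.475512
  k2 = f(1.640000, -0.972247) = 2.922656
  y ← -1.250288 + (0.08/2)·(3.475512 + 2.922656) = -0.994362
y(1.64) ≈ -0.9944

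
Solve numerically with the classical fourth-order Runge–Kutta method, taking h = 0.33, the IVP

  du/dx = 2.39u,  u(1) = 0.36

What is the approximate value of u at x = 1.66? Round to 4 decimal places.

1.7386

RK4: k1 = f(x_n, u_n); k2 = f(x_n + h/2, u_n + (h/2)·k1); k3 = f(x_n + h/2, u_n + (h/2)·k2); k4 = f(x_n + h, u_n + h·k3); u_{n+1} = u_n + (h/6)·(k1 + 2k2 + 2k3 + k4).
x=1.000000, u=0.360000:
  k1 = f(1.000000, 0.360000) = 0.860400
  k2 = f(1.165000, 0.501966) = 1.199699
  k3 = f(1.165000, 0.557950) = 1.333501
  k4 = f(1.330000, 0.800055) = 1.912132
  u ← 0.360000 + (0.33/6)·(k1 + 2k2 + 2k3 + k4) = 0.791141
x=1.330000, u=0.791141:
  k1 = f(1.330000, 0.791141) = 1.890828
  k2 = f(1.495000, 1.103128) = 2.636476
  k3 = f(1.495000, 1.226160) = 2.930522
  k4 = f(1.660000, 1.758213) = 4.202130
  u ← 0.791141 + (0.33/6)·(k1 + 2k2 + 2k3 + k4) = 1.738624
u(1.66) ≈ 1.7386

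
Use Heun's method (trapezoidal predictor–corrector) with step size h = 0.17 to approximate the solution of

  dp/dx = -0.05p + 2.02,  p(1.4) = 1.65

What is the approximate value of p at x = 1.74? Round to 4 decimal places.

2.3032

Heun: k1 = f(x_n, p_n); k2 = f(x_n + h, p_n + h·k1); p_{n+1} = p_n + (h/2)·(k1 + k2).
x=1.400000, p=1.650000:
  k1 = f(1.400000, 1.650000) = 1.937500
  k2 = f(1.570000, 1.979375) = 1.921031
  p ← 1.650000 + (0.17/2)·(1.937500 + 1.921031) = 1.977975
x=1.570000, p=1.977975:
  k1 = f(1.570000, 1.977975) = 1.921101
  k2 = f(1.740000, 2.304562) = 1.904772
  p ← 1.977975 + (0.17/2)·(1.921101 + 1.904772) = 2.303174
p(1.74) ≈ 2.3032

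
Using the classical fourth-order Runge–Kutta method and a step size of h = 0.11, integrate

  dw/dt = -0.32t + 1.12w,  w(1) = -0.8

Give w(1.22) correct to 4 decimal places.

RK4: k1 = f(t_n, w_n); k2 = f(t_n + h/2, w_n + (h/2)·k1); k3 = f(t_n + h/2, w_n + (h/2)·k2); k4 = f(t_n + h, w_n + h·k3); w_{n+1} = w_n + (h/6)·(k1 + 2k2 + 2k3 + k4).
t=1.000000, w=-0.800000:
  k1 = f(1.000000, -0.800000) = -1.216000
  k2 = f(1.055000, -0.866880) = -1.308506
  k3 = f(1.055000, -0.871968) = -1.314204
  k4 = f(1.110000, -0.944562) = -1.413110
  w ← -0.800000 + (0.11/6)·(k1 + 2k2 + 2k3 + k4) = -0.944366
t=1.110000, w=-0.944366:
  k1 = f(1.110000, -0.944366) = -1.412890
  k2 = f(1.165000, -1.022075) = -1.517524
  k3 = f(1.165000, -1.027830) = -1.523970
  k4 = f(1.220000, -1.112003) = -1.635843
  w ← -0.944366 + (0.11/6)·(k1 + 2k2 + 2k3 + k4) = -1.111781
w(1.22) ≈ -1.1118

-1.1118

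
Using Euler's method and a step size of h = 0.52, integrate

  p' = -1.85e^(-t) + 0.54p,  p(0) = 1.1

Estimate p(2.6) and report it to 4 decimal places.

-0.9360

Euler: p_{n+1} = p_n + h·f(t_n, p_n).
t=0.000000, p=1.100000: f=-1.256000 → p ← 1.100000 + 0.52·(-1.256000) = 0.446880
t=0.520000, p=0.446880: f=-0.858548 → p ← 0.446880 + 0.52·(-0.858548) = 0.000435
t=1.040000, p=0.000435: f=-0.653656 → p ← 0.000435 + 0.52·(-0.653656) = -0.339466
t=1.560000, p=-0.339466: f=-0.572063 → p ← -0.339466 + 0.52·(-0.572063) = -0.636939
t=2.080000, p=-0.636939: f=-0.575068 → p ← -0.636939 + 0.52·(-0.575068) = -0.935974
p(2.6) ≈ -0.9360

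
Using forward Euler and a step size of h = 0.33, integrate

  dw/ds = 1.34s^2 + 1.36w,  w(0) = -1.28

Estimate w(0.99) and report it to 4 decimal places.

Euler: w_{n+1} = w_n + h·f(s_n, w_n).
s=0.000000, w=-1.280000: f=-1.740800 → w ← -1.280000 + 0.33·(-1.740800) = -1.854464
s=0.330000, w=-1.854464: f=-2.376145 → w ← -1.854464 + 0.33·(-2.376145) = -2.638592
s=0.660000, w=-2.638592: f=-3.004781 → w ← -2.638592 + 0.33·(-3.004781) = -3.630170
w(0.99) ≈ -3.6302

-3.6302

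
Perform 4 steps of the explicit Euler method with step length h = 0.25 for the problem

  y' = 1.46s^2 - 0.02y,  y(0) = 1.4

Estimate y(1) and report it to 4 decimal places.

1.6909

Euler: y_{n+1} = y_n + h·f(s_n, y_n).
s=0.000000, y=1.400000: f=-0.028000 → y ← 1.400000 + 0.25·(-0.028000) = 1.393000
s=0.250000, y=1.393000: f=0.063390 → y ← 1.393000 + 0.25·0.063390 = 1.408848
s=0.500000, y=1.408848: f=0.336823 → y ← 1.408848 + 0.25·0.336823 = 1.493053
s=0.750000, y=1.493053: f=0.791389 → y ← 1.493053 + 0.25·0.791389 = 1.690900
y(1) ≈ 1.6909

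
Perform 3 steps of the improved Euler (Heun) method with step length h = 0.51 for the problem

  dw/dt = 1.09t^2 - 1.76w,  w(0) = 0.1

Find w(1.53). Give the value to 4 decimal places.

Heun: k1 = f(t_n, w_n); k2 = f(t_n + h, w_n + h·k1); w_{n+1} = w_n + (h/2)·(k1 + k2).
t=0.000000, w=0.100000:
  k1 = f(0.000000, 0.100000) = -0.176000
  k2 = f(0.510000, 0.010240) = 0.265487
  w ← 0.100000 + (0.51/2)·(-0.176000 + 0.265487) = 0.122819
t=0.510000, w=0.122819:
  k1 = f(0.510000, 0.122819) = 0.067347
  k2 = f(1.020000, 0.157166) = 0.857423
  w ← 0.122819 + (0.51/2)·(0.067347 + 0.857423) = 0.358636
t=1.020000, w=0.358636:
  k1 = f(1.020000, 0.358636) = 0.502837
  k2 = f(1.530000, 0.615083) = 1.469036
  w ← 0.358636 + (0.51/2)·(0.502837 + 1.469036) = 0.861463
w(1.53) ≈ 0.8615

0.8615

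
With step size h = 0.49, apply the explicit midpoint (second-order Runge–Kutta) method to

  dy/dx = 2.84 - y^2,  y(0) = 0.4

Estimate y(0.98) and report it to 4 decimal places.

Midpoint: k1 = f(x_n, y_n); k2 = f(x_n + h/2, y_n + (h/2)·k1); y_{n+1} = y_n + h·k2.
x=0.000000, y=0.400000:
  k1 = f(0.000000, 0.400000) = 2.680000
  k2 = f(0.245000, 1.056600) = 1.723596
  y ← 0.400000 + 0.49·1.723596 = 1.244562
x=0.490000, y=1.244562:
  k1 = f(0.490000, 1.244562) = 1.291065
  k2 = f(0.735000, 1.560873) = 0.403675
  y ← 1.244562 + 0.49·0.403675 = 1.442363
y(0.98) ≈ 1.4424

1.4424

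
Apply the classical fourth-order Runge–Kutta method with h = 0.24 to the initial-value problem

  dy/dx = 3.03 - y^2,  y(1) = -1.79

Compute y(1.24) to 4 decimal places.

RK4: k1 = f(x_n, y_n); k2 = f(x_n + h/2, y_n + (h/2)·k1); k3 = f(x_n + h/2, y_n + (h/2)·k2); k4 = f(x_n + h, y_n + h·k3); y_{n+1} = y_n + (h/6)·(k1 + 2k2 + 2k3 + k4).
x=1.000000, y=-1.790000:
  k1 = f(1.000000, -1.790000) = -0.174100
  k2 = f(1.120000, -1.810892) = -0.249330
  k3 = f(1.120000, -1.819920) = -0.282107
  k4 = f(1.240000, -1.857706) = -0.421071
  y ← -1.790000 + (0.24/6)·(k1 + 2k2 + 2k3 + k4) = -1.856322
y(1.24) ≈ -1.8563

-1.8563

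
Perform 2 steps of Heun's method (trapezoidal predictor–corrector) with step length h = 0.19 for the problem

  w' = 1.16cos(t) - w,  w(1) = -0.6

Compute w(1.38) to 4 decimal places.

Heun: k1 = f(t_n, w_n); k2 = f(t_n + h, w_n + h·k1); w_{n+1} = w_n + (h/2)·(k1 + k2).
t=1.000000, w=-0.600000:
  k1 = f(1.000000, -0.600000) = 1.226751
  k2 = f(1.190000, -0.366917) = 0.798043
  w ← -0.600000 + (0.19/2)·(1.226751 + 0.798043) = -0.407645
t=1.190000, w=-0.407645:
  k1 = f(1.190000, -0.407645) = 0.838770
  k2 = f(1.380000, -0.248278) = 0.468262
  w ← -0.407645 + (0.19/2)·(0.838770 + 0.468262) = -0.283477
w(1.38) ≈ -0.2835

-0.2835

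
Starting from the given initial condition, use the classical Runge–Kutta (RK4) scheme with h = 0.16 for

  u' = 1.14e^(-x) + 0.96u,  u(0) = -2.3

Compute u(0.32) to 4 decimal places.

RK4: k1 = f(x_n, u_n); k2 = f(x_n + h/2, u_n + (h/2)·k1); k3 = f(x_n + h/2, u_n + (h/2)·k2); k4 = f(x_n + h, u_n + h·k3); u_{n+1} = u_n + (h/6)·(k1 + 2k2 + 2k3 + k4).
x=0.000000, u=-2.300000:
  k1 = f(0.000000, -2.300000) = -1.068000
  k2 = f(0.080000, -2.385440) = -1.237670
  k3 = f(0.080000, -2.399014) = -1.250700
  k4 = f(0.160000, -2.500112) = -1.428664
  u ← -2.300000 + (0.16/6)·(k1 + 2k2 + 2k3 + k4) = -2.499291
x=0.160000, u=-2.499291:
  k1 = f(0.160000, -2.499291) = -1.427875
  k2 = f(0.240000, -2.613521) = -1.612224
  k3 = f(0.240000, -2.628269) = -1.626382
  k4 = f(0.320000, -2.759512) = -1.821322
  u ← -2.499291 + (0.16/6)·(k1 + 2k2 + 2k3 + k4) = -2.758662
u(0.32) ≈ -2.7587

-2.7587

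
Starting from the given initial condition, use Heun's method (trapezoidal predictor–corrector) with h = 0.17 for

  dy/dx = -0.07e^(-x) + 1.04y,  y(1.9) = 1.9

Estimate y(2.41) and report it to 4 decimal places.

Heun: k1 = f(x_n, y_n); k2 = f(x_n + h, y_n + h·k1); y_{n+1} = y_n + (h/2)·(k1 + k2).
x=1.900000, y=1.900000:
  k1 = f(1.900000, 1.900000) = 1.965530
  k2 = f(2.070000, 2.234140) = 2.314673
  y ← 1.900000 + (0.17/2)·(1.965530 + 2.314673) = 2.263817
x=2.070000, y=2.263817:
  k1 = f(2.070000, 2.263817) = 2.345537
  k2 = f(2.240000, 2.662559) = 2.761609
  y ← 2.263817 + (0.17/2)·(2.345537 + 2.761609) = 2.697925
x=2.240000, y=2.697925:
  k1 = f(2.240000, 2.697925) = 2.798390
  k2 = f(2.410000, 3.173651) = 3.294310
  y ← 2.697925 + (0.17/2)·(2.798390 + 3.294310) = 3.215804
y(2.41) ≈ 3.2158

3.2158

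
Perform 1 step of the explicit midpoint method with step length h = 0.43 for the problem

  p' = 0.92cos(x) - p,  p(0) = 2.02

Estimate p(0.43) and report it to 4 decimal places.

1.6396

Midpoint: k1 = f(x_n, p_n); k2 = f(x_n + h/2, p_n + (h/2)·k1); p_{n+1} = p_n + h·k2.
x=0.000000, p=2.020000:
  k1 = f(0.000000, 2.020000) = -1.100000
  k2 = f(0.215000, 1.783500) = -0.884682
  p ← 2.020000 + 0.43·(-0.884682) = 1.639587
p(0.43) ≈ 1.6396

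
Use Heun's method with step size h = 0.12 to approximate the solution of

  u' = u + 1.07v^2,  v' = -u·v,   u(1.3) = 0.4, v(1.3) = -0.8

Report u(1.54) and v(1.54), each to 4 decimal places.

0.6754, -0.7038

Heun on (u,v): k1 = f(t_n, state_n); k2 = f(t_n + h, state_n + h·k1); state_{n+1} = state_n + (h/2)·(k1 + k2).
1.300000: (0.400000, -0.800000)
  k1 = (1.084800, 0.320000)
  predictor → (0.530176, -0.761600)
  k2 = (1.150813, 0.403782)
  → (0.534137, -0.756573)
1.420000: (0.534137, -0.756573)
  k1 = (1.146608, 0.404114)
  predictor → (0.671730, -0.708079)
  k2 = (1.208203, 0.475638)
  → (0.675425, -0.703788)
(u(1.54), v(1.54)) ≈ (0.6754, -0.7038)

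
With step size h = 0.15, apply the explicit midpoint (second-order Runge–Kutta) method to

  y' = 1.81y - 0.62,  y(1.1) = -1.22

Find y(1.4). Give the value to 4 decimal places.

-2.3322

Midpoint: k1 = f(t_n, y_n); k2 = f(t_n + h/2, y_n + (h/2)·k1); y_{n+1} = y_n + h·k2.
t=1.100000, y=-1.220000:
  k1 = f(1.100000, -1.220000) = -2.828200
  k2 = f(1.175000, -1.432115) = -3.212128
  y ← -1.220000 + 0.15·(-3.212128) = -1.701819
t=1.250000, y=-1.701819:
  k1 = f(1.250000, -1.701819) = -3.700293
  k2 = f(1.325000, -1.979341) = -4.202608
  y ← -1.701819 + 0.15·(-4.202608) = -2.332210
y(1.4) ≈ -2.3322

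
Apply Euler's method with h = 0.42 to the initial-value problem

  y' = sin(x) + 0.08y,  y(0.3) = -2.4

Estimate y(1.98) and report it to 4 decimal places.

Euler: y_{n+1} = y_n + h·f(x_n, y_n).
x=0.300000, y=-2.400000: f=0.103520 → y ← -2.400000 + 0.42·0.103520 = -2.356522
x=0.720000, y=-2.356522: f=0.470863 → y ← -2.356522 + 0.42·0.470863 = -2.158759
x=1.140000, y=-2.158759: f=0.735933 → y ← -2.158759 + 0.42·0.735933 = -1.849667
x=1.560000, y=-1.849667: f=0.851968 → y ← -1.849667 + 0.42·0.851968 = -1.491841
y(1.98) ≈ -1.4918

-1.4918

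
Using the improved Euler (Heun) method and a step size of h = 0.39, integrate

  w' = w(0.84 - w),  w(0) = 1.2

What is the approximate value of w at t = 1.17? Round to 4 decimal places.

0.9517

Heun: k1 = f(t_n, w_n); k2 = f(t_n + h, w_n + h·k1); w_{n+1} = w_n + (h/2)·(k1 + k2).
t=0.000000, w=1.200000:
  k1 = f(0.000000, 1.200000) = -0.432000
  k2 = f(0.390000, 1.031520) = -0.197557
  w ← 1.200000 + (0.39/2)·(-0.432000 + (-0.197557)) = 1.077236
t=0.390000, w=1.077236:
  k1 = f(0.390000, 1.077236) = -0.255560
  k2 = f(0.780000, 0.977568) = -0.134482
  w ← 1.077236 + (0.39/2)·(-0.255560 + (-0.134482)) = 1.001178
t=0.780000, w=1.001178:
  k1 = f(0.780000, 1.001178) = -0.161368
  k2 = f(1.170000, 0.938245) = -0.092178
  w ← 1.001178 + (0.39/2)·(-0.161368 + (-0.092178)) = 0.951737
w(1.17) ≈ 0.9517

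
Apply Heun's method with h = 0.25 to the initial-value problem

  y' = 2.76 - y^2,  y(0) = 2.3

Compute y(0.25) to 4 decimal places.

Heun: k1 = f(x_n, y_n); k2 = f(x_n + h, y_n + h·k1); y_{n+1} = y_n + (h/2)·(k1 + k2).
x=0.000000, y=2.300000:
  k1 = f(0.000000, 2.300000) = -2.530000
  k2 = f(0.250000, 1.667500) = -0.020556
  y ← 2.300000 + (0.25/2)·(-2.530000 + (-0.020556)) = 1.981180
y(0.25) ≈ 1.9812

1.9812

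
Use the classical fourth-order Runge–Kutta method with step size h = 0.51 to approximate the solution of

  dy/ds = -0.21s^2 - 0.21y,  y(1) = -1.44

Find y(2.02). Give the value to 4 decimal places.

-1.6293

RK4: k1 = f(s_n, y_n); k2 = f(s_n + h/2, y_n + (h/2)·k1); k3 = f(s_n + h/2, y_n + (h/2)·k2); k4 = f(s_n + h, y_n + h·k3); y_{n+1} = y_n + (h/6)·(k1 + 2k2 + 2k3 + k4).
s=1.000000, y=-1.440000:
  k1 = f(1.000000, -1.440000) = 0.092400
  k2 = f(1.255000, -1.416438) = -0.033303
  k3 = f(1.255000, -1.448492) = -0.026572
  k4 = f(1.510000, -1.453552) = -0.173575
  y ← -1.440000 + (0.51/6)·(k1 + 2k2 + 2k3 + k4) = -1.457079
s=1.510000, y=-1.457079:
  k1 = f(1.510000, -1.457079) = -0.172834
  k2 = f(1.765000, -1.501151) = -0.338955
  k3 = f(1.765000, -1.543512) = -0.330060
  k4 = f(2.020000, -1.625409) = -0.515548
  y ← -1.457079 + (0.51/6)·(k1 + 2k2 + 2k3 + k4) = -1.629324
y(2.02) ≈ -1.6293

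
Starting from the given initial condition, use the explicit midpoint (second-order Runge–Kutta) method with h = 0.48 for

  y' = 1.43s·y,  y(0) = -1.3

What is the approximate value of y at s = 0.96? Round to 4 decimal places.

-2.3857

Midpoint: k1 = f(s_n, y_n); k2 = f(s_n + h/2, y_n + (h/2)·k1); y_{n+1} = y_n + h·k2.
s=0.000000, y=-1.300000:
  k1 = f(0.000000, -1.300000) = 0.000000
  k2 = f(0.240000, -1.300000) = -0.446160
  y ← -1.300000 + 0.48·(-0.446160) = -1.514157
s=0.480000, y=-1.514157:
  k1 = f(0.480000, -1.514157) = -1.039317
  k2 = f(0.720000, -1.763593) = -1.815795
  y ← -1.514157 + 0.48·(-1.815795) = -2.385739
y(0.96) ≈ -2.3857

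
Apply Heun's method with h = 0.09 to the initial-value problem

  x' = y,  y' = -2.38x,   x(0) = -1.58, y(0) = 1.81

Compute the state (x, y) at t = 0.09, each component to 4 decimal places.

-1.4019, 2.1310

Heun on (x,y): k1 = f(t_n, state_n); k2 = f(t_n + h, state_n + h·k1); state_{n+1} = state_n + (h/2)·(k1 + k2).
0.000000: (-1.580000, 1.810000)
  k1 = (1.810000, 3.760400)
  predictor → (-1.417100, 2.148436)
  k2 = (2.148436, 3.372698)
  → (-1.401870, 2.130989)
(x(0.09), y(0.09)) ≈ (-1.4019, 2.1310)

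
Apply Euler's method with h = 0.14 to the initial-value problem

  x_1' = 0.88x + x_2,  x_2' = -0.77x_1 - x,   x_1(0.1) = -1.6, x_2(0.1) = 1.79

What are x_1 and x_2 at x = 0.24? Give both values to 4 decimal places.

-1.3371, 1.9485

Euler on (x_1,x_2): x_1_{n+1} = x_1_n + h·x_1', x_2_{n+1} = x_2_n + h·x_2'.
0.100000: (-1.600000, 1.790000); f=(1.878000, 1.132000) → (-1.337080, 1.948480)
(x_1(0.24), x_2(0.24)) ≈ (-1.3371, 1.9485)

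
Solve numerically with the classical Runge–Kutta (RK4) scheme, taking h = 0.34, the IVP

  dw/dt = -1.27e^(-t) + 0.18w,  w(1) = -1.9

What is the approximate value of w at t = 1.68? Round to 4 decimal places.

RK4: k1 = f(t_n, w_n); k2 = f(t_n + h/2, w_n + (h/2)·k1); k3 = f(t_n + h/2, w_n + (h/2)·k2); k4 = f(t_n + h, w_n + h·k3); w_{n+1} = w_n + (h/6)·(k1 + 2k2 + 2k3 + k4).
t=1.000000, w=-1.900000:
  k1 = f(1.000000, -1.900000) = -0.809207
  k2 = f(1.170000, -2.037565) = -0.760928
  k3 = f(1.170000, -2.029358) = -0.759450
  k4 = f(1.340000, -2.158213) = -0.721022
  w ← -1.900000 + (0.34/6)·(k1 + 2k2 + 2k3 + k4) = -2.159023
t=1.340000, w=-2.159023:
  k1 = f(1.340000, -2.159023) = -0.721168
  k2 = f(1.510000, -2.281621) = -0.691247
  k3 = f(1.510000, -2.276535) = -0.690332
  k4 = f(1.680000, -2.393735) = -0.667567
  w ← -2.159023 + (0.34/6)·(k1 + 2k2 + 2k3 + k4) = -2.394297
w(1.68) ≈ -2.3943

-2.3943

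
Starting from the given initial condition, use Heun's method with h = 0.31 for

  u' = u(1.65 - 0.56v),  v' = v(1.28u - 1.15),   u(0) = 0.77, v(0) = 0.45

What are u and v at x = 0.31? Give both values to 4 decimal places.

Heun on (u,v): k1 = f(x_n, state_n); k2 = f(x_n + h, state_n + h·k1); state_{n+1} = state_n + (h/2)·(k1 + k2).
0.000000: (0.770000, 0.450000)
  k1 = (1.076460, -0.073980)
  predictor → (1.103703, 0.427066)
  k2 = (1.557151, 0.112207)
  → (1.178210, 0.455925)
(u(0.31), v(0.31)) ≈ (1.1782, 0.4559)

1.1782, 0.4559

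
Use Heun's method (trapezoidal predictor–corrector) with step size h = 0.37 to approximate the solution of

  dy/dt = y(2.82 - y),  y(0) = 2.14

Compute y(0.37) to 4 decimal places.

2.4794

Heun: k1 = f(t_n, y_n); k2 = f(t_n + h, y_n + h·k1); y_{n+1} = y_n + (h/2)·(k1 + k2).
t=0.000000, y=2.140000:
  k1 = f(0.000000, 2.140000) = 1.455200
  k2 = f(0.370000, 2.678424) = 0.379201
  y ← 2.140000 + (0.37/2)·(1.455200 + 0.379201) = 2.479364
y(0.37) ≈ 2.4794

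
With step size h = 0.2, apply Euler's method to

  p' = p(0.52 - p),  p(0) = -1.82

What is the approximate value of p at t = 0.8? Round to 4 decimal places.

-24.5810

Euler: p_{n+1} = p_n + h·f(t_n, p_n).
t=0.000000, p=-1.820000: f=-4.258800 → p ← -1.820000 + 0.2·(-4.258800) = -2.671760
t=0.200000, p=-2.671760: f=-8.527617 → p ← -2.671760 + 0.2·(-8.527617) = -4.377283
t=0.400000, p=-4.377283: f=-21.436797 → p ← -4.377283 + 0.2·(-21.436797) = -8.664643
t=0.600000, p=-8.664643: f=-79.581647 → p ← -8.664643 + 0.2·(-79.581647) = -24.580972
p(0.8) ≈ -24.5810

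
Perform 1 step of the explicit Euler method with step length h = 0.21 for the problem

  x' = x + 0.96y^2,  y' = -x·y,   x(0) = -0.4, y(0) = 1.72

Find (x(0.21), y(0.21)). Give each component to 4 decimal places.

0.1124, 1.8645

Euler on (x,y): x_{n+1} = x_n + h·x', y_{n+1} = y_n + h·y'.
0.000000: (-0.400000, 1.720000); f=(2.440064, 0.688000) → (0.112413, 1.864480)
(x(0.21), y(0.21)) ≈ (0.1124, 1.8645)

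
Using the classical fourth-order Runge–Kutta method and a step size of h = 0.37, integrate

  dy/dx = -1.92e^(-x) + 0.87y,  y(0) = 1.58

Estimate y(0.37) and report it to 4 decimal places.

RK4: k1 = f(x_n, y_n); k2 = f(x_n + h/2, y_n + (h/2)·k1); k3 = f(x_n + h/2, y_n + (h/2)·k2); k4 = f(x_n + h, y_n + h·k3); y_{n+1} = y_n + (h/6)·(k1 + 2k2 + 2k3 + k4).
x=0.000000, y=1.580000:
  k1 = f(0.000000, 1.580000) = -0.545400
  k2 = f(0.185000, 1.479101) = -0.308902
  k3 = f(0.185000, 1.522853) = -0.270838
  k4 = f(0.370000, 1.479790) = -0.038793
  y ← 1.580000 + (0.37/6)·(k1 + 2k2 + 2k3 + k4) = 1.472473
y(0.37) ≈ 1.4725

1.4725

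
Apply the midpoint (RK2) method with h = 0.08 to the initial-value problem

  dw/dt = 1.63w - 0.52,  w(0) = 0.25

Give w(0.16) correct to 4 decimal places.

0.2295

Midpoint: k1 = f(t_n, w_n); k2 = f(t_n + h/2, w_n + (h/2)·k1); w_{n+1} = w_n + h·k2.
t=0.000000, w=0.250000:
  k1 = f(0.000000, 0.250000) = -0.112500
  k2 = f(0.040000, 0.245500) = -0.119835
  w ← 0.250000 + 0.08·(-0.119835) = 0.240413
t=0.080000, w=0.240413:
  k1 = f(0.080000, 0.240413) = -0.128126
  k2 = f(0.120000, 0.235288) = -0.136480
  w ← 0.240413 + 0.08·(-0.136480) = 0.229495
w(0.16) ≈ 0.2295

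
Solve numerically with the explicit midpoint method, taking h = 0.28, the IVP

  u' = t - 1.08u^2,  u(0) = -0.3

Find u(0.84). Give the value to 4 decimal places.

Midpoint: k1 = f(t_n, u_n); k2 = f(t_n + h/2, u_n + (h/2)·k1); u_{n+1} = u_n + h·k2.
t=0.000000, u=-0.300000:
  k1 = f(0.000000, -0.300000) = -0.097200
  k2 = f(0.140000, -0.313608) = 0.033782
  u ← -0.300000 + 0.28·0.033782 = -0.290541
t=0.280000, u=-0.290541:
  k1 = f(0.280000, -0.290541) = 0.188833
  k2 = f(0.420000, -0.264104) = 0.344669
  u ← -0.290541 + 0.28·0.344669 = -0.194034
t=0.560000, u=-0.194034:
  k1 = f(0.560000, -0.194034) = 0.519339
  k2 = f(0.700000, -0.121326) = 0.684102
  u ← -0.194034 + 0.28·0.684102 = -0.002485
u(0.84) ≈ -0.0025

-0.0025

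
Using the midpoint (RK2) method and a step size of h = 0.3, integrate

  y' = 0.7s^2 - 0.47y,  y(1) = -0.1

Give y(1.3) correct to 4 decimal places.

0.1760

Midpoint: k1 = f(s_n, y_n); k2 = f(s_n + h/2, y_n + (h/2)·k1); y_{n+1} = y_n + h·k2.
s=1.000000, y=-0.100000:
  k1 = f(1.000000, -0.100000) = 0.747000
  k2 = f(1.150000, 0.012050) = 0.920086
  y ← -0.100000 + 0.3·0.920086 = 0.176026
y(1.3) ≈ 0.1760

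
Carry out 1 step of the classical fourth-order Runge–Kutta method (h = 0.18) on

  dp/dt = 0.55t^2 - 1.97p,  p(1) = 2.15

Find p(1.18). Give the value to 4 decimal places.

RK4: k1 = f(t_n, p_n); k2 = f(t_n + h/2, p_n + (h/2)·k1); k3 = f(t_n + h/2, p_n + (h/2)·k2); k4 = f(t_n + h, p_n + h·k3); p_{n+1} = p_n + (h/6)·(k1 + 2k2 + 2k3 + k4).
t=1.000000, p=2.150000:
  k1 = f(1.000000, 2.150000) = -3.685500
  k2 = f(1.090000, 1.818305) = -2.928606
  k3 = f(1.090000, 1.886425) = -3.062803
  k4 = f(1.180000, 1.598695) = -2.383610
  p ← 2.150000 + (0.18/6)·(k1 + 2k2 + 2k3 + k4) = 1.608442
p(1.18) ≈ 1.6084

1.6084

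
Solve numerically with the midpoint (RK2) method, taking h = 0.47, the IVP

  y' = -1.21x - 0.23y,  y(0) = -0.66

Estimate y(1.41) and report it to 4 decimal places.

Midpoint: k1 = f(x_n, y_n); k2 = f(x_n + h/2, y_n + (h/2)·k1); y_{n+1} = y_n + h·k2.
x=0.000000, y=-0.660000:
  k1 = f(0.000000, -0.660000) = 0.151800
  k2 = f(0.235000, -0.624327) = -0.140755
  y ← -0.660000 + 0.47·(-0.140755) = -0.726155
x=0.470000, y=-0.726155:
  k1 = f(0.470000, -0.726155) = -0.401684
  k2 = f(0.705000, -0.820551) = -0.664323
  y ← -0.726155 + 0.47·(-0.664323) = -1.038387
x=0.940000, y=-1.038387:
  k1 = f(0.940000, -1.038387) = -0.898571
  k2 = f(1.175000, -1.249551) = -1.134353
  y ← -1.038387 + 0.47·(-1.134353) = -1.571533
y(1.41) ≈ -1.5715

-1.5715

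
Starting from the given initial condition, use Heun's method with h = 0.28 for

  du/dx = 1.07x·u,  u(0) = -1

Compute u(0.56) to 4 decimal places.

Heun: k1 = f(x_n, u_n); k2 = f(x_n + h, u_n + h·k1); u_{n+1} = u_n + (h/2)·(k1 + k2).
x=0.000000, u=-1.000000:
  k1 = f(0.000000, -1.000000) = 0.000000
  k2 = f(0.280000, -1.000000) = -0.299600
  u ← -1.000000 + (0.28/2)·(0.000000 + (-0.299600)) = -1.041944
x=0.280000, u=-1.041944:
  k1 = f(0.280000, -1.041944) = -0.312166
  k2 = f(0.560000, -1.129351) = -0.676707
  u ← -1.041944 + (0.28/2)·(-0.312166 + (-0.676707)) = -1.180386
u(0.56) ≈ -1.1804

-1.1804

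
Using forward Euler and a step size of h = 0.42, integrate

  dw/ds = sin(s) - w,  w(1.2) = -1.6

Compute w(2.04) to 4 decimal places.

Euler: w_{n+1} = w_n + h·f(s_n, w_n).
s=1.200000, w=-1.600000: f=2.532039 → w ← -1.600000 + 0.42·2.532039 = -0.536544
s=1.620000, w=-0.536544: f=1.535333 → w ← -0.536544 + 0.42·1.535333 = 0.108296
w(2.04) ≈ 0.1083

0.1083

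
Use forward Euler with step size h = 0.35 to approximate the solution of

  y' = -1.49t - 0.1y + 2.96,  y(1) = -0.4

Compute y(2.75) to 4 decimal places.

Euler: y_{n+1} = y_n + h·f(t_n, y_n).
t=1.000000, y=-0.400000: f=1.510000 → y ← -0.400000 + 0.35·1.510000 = 0.128500
t=1.350000, y=0.128500: f=0.935650 → y ← 0.128500 + 0.35·0.935650 = 0.455977
t=1.700000, y=0.455977: f=0.381402 → y ← 0.455977 + 0.35·0.381402 = 0.589468
t=2.050000, y=0.589468: f=-0.153447 → y ← 0.589468 + 0.35·(-0.153447) = 0.535762
t=2.400000, y=0.535762: f=-0.669576 → y ← 0.535762 + 0.35·(-0.669576) = 0.301410
y(2.75) ≈ 0.3014

0.3014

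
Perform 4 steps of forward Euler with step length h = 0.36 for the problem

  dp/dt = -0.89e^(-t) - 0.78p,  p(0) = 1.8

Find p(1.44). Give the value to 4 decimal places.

Euler: p_{n+1} = p_n + h·f(t_n, p_n).
t=0.000000, p=1.800000: f=-2.294000 → p ← 1.800000 + 0.36·(-2.294000) = 0.974160
t=0.360000, p=0.974160: f=-1.380777 → p ← 0.974160 + 0.36·(-1.380777) = 0.477080
t=0.720000, p=0.477080: f=-0.805332 → p ← 0.477080 + 0.36·(-0.805332) = 0.187161
t=1.080000, p=0.187161: f=-0.448225 → p ← 0.187161 + 0.36·(-0.448225) = 0.025800
p(1.44) ≈ 0.0258

0.0258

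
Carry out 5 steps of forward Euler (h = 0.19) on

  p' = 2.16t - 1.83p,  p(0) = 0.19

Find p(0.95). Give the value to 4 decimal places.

Euler: p_{n+1} = p_n + h·f(t_n, p_n).
t=0.000000, p=0.190000: f=-0.347700 → p ← 0.190000 + 0.19·(-0.347700) = 0.123937
t=0.190000, p=0.123937: f=0.183595 → p ← 0.123937 + 0.19·0.183595 = 0.158820
t=0.380000, p=0.158820: f=0.530159 → p ← 0.158820 + 0.19·0.530159 = 0.259550
t=0.570000, p=0.259550: f=0.756223 → p ← 0.259550 + 0.19·0.756223 = 0.403233
t=0.760000, p=0.403233: f=0.903684 → p ← 0.403233 + 0.19·0.903684 = 0.574933
p(0.95) ≈ 0.5749

0.5749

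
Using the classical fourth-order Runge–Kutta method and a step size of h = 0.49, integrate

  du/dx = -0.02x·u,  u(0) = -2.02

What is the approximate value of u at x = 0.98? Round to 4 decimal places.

RK4: k1 = f(x_n, u_n); k2 = f(x_n + h/2, u_n + (h/2)·k1); k3 = f(x_n + h/2, u_n + (h/2)·k2); k4 = f(x_n + h, u_n + h·k3); u_{n+1} = u_n + (h/6)·(k1 + 2k2 + 2k3 + k4).
x=0.000000, u=-2.020000:
  k1 = f(0.000000, -2.020000) = 0.000000
  k2 = f(0.245000, -2.020000) = 0.009898
  k3 = f(0.245000, -2.017575) = 0.009886
  k4 = f(0.490000, -2.015156) = 0.019749
  u ← -2.020000 + (0.49/6)·(k1 + 2k2 + 2k3 + k4) = -2.015156
x=0.490000, u=-2.015156:
  k1 = f(0.490000, -2.015156) = 0.019749
  k2 = f(0.735000, -2.010317) = 0.029552
  k3 = f(0.735000, -2.007916) = 0.029516
  k4 = f(0.980000, -2.000693) = 0.039214
  u ← -2.015156 + (0.49/6)·(k1 + 2k2 + 2k3 + k4) = -2.000693
u(0.98) ≈ -2.0007

-2.0007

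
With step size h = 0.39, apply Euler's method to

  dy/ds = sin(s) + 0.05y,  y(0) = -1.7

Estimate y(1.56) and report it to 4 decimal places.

-1.0437

Euler: y_{n+1} = y_n + h·f(s_n, y_n).
s=0.000000, y=-1.700000: f=-0.085000 → y ← -1.700000 + 0.39·(-0.085000) = -1.733150
s=0.390000, y=-1.733150: f=0.293531 → y ← -1.733150 + 0.39·0.293531 = -1.618673
s=0.780000, y=-1.618673: f=0.622346 → y ← -1.618673 + 0.39·0.622346 = -1.375958
s=1.170000, y=-1.375958: f=0.851953 → y ← -1.375958 + 0.39·0.851953 = -1.043697
y(1.56) ≈ -1.0437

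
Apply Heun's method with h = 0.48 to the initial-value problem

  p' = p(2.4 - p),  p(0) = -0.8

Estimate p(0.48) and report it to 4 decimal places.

-3.5708

Heun: k1 = f(t_n, p_n); k2 = f(t_n + h, p_n + h·k1); p_{n+1} = p_n + (h/2)·(k1 + k2).
t=0.000000, p=-0.800000:
  k1 = f(0.000000, -0.800000) = -2.560000
  k2 = f(0.480000, -2.028800) = -8.985149
  p ← -0.800000 + (0.48/2)·(-2.560000 + (-8.985149)) = -3.570836
p(0.48) ≈ -3.5708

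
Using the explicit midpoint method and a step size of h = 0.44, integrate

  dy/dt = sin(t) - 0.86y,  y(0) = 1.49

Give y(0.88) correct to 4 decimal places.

Midpoint: k1 = f(t_n, y_n); k2 = f(t_n + h/2, y_n + (h/2)·k1); y_{n+1} = y_n + h·k2.
t=0.000000, y=1.490000:
  k1 = f(0.000000, 1.490000) = -1.281400
  k2 = f(0.220000, 1.208092) = -0.820729
  y ← 1.490000 + 0.44·(-0.820729) = 1.128879
t=0.440000, y=1.128879:
  k1 = f(0.440000, 1.128879) = -0.544896
  k2 = f(0.660000, 1.009002) = -0.254625
  y ← 1.128879 + 0.44·(-0.254625) = 1.016844
y(0.88) ≈ 1.0168

1.0168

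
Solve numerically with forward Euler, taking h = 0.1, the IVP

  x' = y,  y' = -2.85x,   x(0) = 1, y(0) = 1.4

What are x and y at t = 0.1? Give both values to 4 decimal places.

Euler on (x,y): x_{n+1} = x_n + h·x', y_{n+1} = y_n + h·y'.
0.000000: (1.000000, 1.400000); f=(1.400000, -2.850000) → (1.140000, 1.115000)
(x(0.1), y(0.1)) ≈ (1.1400, 1.1150)

1.1400, 1.1150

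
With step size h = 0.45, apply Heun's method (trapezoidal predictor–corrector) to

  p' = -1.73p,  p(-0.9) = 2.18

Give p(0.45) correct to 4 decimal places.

0.3146

Heun: k1 = f(t_n, p_n); k2 = f(t_n + h, p_n + h·k1); p_{n+1} = p_n + (h/2)·(k1 + k2).
t=-0.900000, p=2.180000:
  k1 = f(-0.900000, 2.180000) = -3.771400
  k2 = f(-0.450000, 0.482870) = -0.835365
  p ← 2.180000 + (0.45/2)·(-3.771400 + (-0.835365)) = 1.143478
t=-0.450000, p=1.143478:
  k1 = f(-0.450000, 1.143478) = -1.978217
  k2 = f(0.000000, 0.253280) = -0.438175
  p ← 1.143478 + (0.45/2)·(-1.978217 + (-0.438175)) = 0.599790
t=0.000000, p=0.599790:
  k1 = f(0.000000, 0.599790) = -1.037636
  k2 = f(0.450000, 0.132853) = -0.229836
  p ← 0.599790 + (0.45/2)·(-1.037636 + (-0.229836)) = 0.314608
p(0.45) ≈ 0.3146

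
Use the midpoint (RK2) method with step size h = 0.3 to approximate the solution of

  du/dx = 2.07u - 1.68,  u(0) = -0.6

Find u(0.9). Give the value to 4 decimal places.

Midpoint: k1 = f(x_n, u_n); k2 = f(x_n + h/2, u_n + (h/2)·k1); u_{n+1} = u_n + h·k2.
x=0.000000, u=-0.600000:
  k1 = f(0.000000, -0.600000) = -2.922000
  k2 = f(0.150000, -1.038300) = -3.829281
  u ← -0.600000 + 0.3·(-3.829281) = -1.748784
x=0.300000, u=-1.748784:
  k1 = f(0.300000, -1.748784) = -5.299984
  k2 = f(0.450000, -2.543782) = -6.945628
  u ← -1.748784 + 0.3·(-6.945628) = -3.832473
x=0.600000, u=-3.832473:
  k1 = f(0.600000, -3.832473) = -9.613219
  k2 = f(0.750000, -5.274456) = -12.598123
  u ← -3.832473 + 0.3·(-12.598123) = -7.611910
u(0.9) ≈ -7.6119

-7.6119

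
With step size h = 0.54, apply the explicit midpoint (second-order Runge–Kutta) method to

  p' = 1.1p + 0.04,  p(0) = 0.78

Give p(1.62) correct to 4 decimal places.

4.4938

Midpoint: k1 = f(x_n, p_n); k2 = f(x_n + h/2, p_n + (h/2)·k1); p_{n+1} = p_n + h·k2.
x=0.000000, p=0.780000:
  k1 = f(0.000000, 0.780000) = 0.898000
  k2 = f(0.270000, 1.022460) = 1.164706
  p ← 0.780000 + 0.54·1.164706 = 1.408941
x=0.540000, p=1.408941:
  k1 = f(0.540000, 1.408941) = 1.589835
  k2 = f(0.810000, 1.838197) = 2.062016
  p ← 1.408941 + 0.54·2.062016 = 2.522430
x=1.080000, p=2.522430:
  k1 = f(1.080000, 2.522430) = 2.814673
  k2 = f(1.350000, 3.282392) = 3.650631
  p ← 2.522430 + 0.54·3.650631 = 4.493771
p(1.62) ≈ 4.4938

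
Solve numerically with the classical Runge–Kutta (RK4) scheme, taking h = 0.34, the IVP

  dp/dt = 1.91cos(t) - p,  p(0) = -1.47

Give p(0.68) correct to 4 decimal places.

0.1143

RK4: k1 = f(t_n, p_n); k2 = f(t_n + h/2, p_n + (h/2)·k1); k3 = f(t_n + h/2, p_n + (h/2)·k2); k4 = f(t_n + h, p_n + h·k3); p_{n+1} = p_n + (h/6)·(k1 + 2k2 + 2k3 + k4).
t=0.000000, p=-1.470000:
  k1 = f(0.000000, -1.470000) = 3.380000
  k2 = f(0.170000, -0.895400) = 2.777867
  k3 = f(0.170000, -0.997763) = 2.880230
  k4 = f(0.340000, -0.490722) = 2.291383
  p ← -1.470000 + (0.34/6)·(k1 + 2k2 + 2k3 + k4) = -0.507371
t=0.340000, p=-0.507371:
  k1 = f(0.340000, -0.507371) = 2.308032
  k2 = f(0.510000, -0.115005) = 1.781947
  k3 = f(0.510000, -0.204440) = 1.871382
  k4 = f(0.680000, 0.128899) = 1.356265
  p ← -0.507371 + (0.34/6)·(k1 + 2k2 + 2k3 + k4) = 0.114317
p(0.68) ≈ 0.1143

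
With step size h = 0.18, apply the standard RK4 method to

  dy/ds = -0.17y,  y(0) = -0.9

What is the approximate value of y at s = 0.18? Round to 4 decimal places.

RK4: k1 = f(s_n, y_n); k2 = f(s_n + h/2, y_n + (h/2)·k1); k3 = f(s_n + h/2, y_n + (h/2)·k2); k4 = f(s_n + h, y_n + h·k3); y_{n+1} = y_n + (h/6)·(k1 + 2k2 + 2k3 + k4).
s=0.000000, y=-0.900000:
  k1 = f(0.000000, -0.900000) = 0.153000
  k2 = f(0.090000, -0.886230) = 0.150659
  k3 = f(0.090000, -0.886441) = 0.150695
  k4 = f(0.180000, -0.872875) = 0.148389
  y ← -0.900000 + (0.18/6)·(k1 + 2k2 + 2k3 + k4) = -0.872877
y(0.18) ≈ -0.8729

-0.8729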